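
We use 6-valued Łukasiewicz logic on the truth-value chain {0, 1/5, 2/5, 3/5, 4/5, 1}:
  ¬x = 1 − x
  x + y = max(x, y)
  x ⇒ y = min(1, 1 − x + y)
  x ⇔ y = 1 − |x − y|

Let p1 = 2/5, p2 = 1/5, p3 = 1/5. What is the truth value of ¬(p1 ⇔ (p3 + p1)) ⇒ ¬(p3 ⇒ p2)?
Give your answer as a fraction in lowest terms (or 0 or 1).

p3 + p1 = 1/5 + 2/5 = 2/5
p1 ⇔ (p3 + p1) = 2/5 ⇔ 2/5 = 1
¬(p1 ⇔ (p3 + p1)) = ¬1 = 0
p3 ⇒ p2 = 1/5 ⇒ 1/5 = 1
¬(p3 ⇒ p2) = ¬1 = 0
¬(p1 ⇔ (p3 + p1)) ⇒ ¬(p3 ⇒ p2) = 0 ⇒ 0 = 1

1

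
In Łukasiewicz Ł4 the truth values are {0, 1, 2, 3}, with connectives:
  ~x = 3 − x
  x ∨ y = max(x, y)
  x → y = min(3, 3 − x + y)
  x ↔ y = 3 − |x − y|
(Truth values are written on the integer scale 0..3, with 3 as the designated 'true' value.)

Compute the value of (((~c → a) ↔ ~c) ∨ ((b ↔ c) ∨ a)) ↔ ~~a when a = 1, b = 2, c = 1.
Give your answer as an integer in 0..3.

~c = ~1 = 2
~c → a = 2 → 1 = 2
~c = ~1 = 2
(~c → a) ↔ ~c = 2 ↔ 2 = 3
b ↔ c = 2 ↔ 1 = 2
(b ↔ c) ∨ a = 2 ∨ 1 = 2
((~c → a) ↔ ~c) ∨ ((b ↔ c) ∨ a) = 3 ∨ 2 = 3
~a = ~1 = 2
~~a = ~2 = 1
(((~c → a) ↔ ~c) ∨ ((b ↔ c) ∨ a)) ↔ ~~a = 3 ↔ 1 = 1

1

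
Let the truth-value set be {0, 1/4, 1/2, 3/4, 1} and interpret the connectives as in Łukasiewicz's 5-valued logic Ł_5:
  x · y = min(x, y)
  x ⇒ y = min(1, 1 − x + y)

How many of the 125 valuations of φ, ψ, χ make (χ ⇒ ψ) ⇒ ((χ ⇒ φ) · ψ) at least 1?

29

value 1: 29 assignments (counts)
value 3/4: 38 assignments
value 1/2: 33 assignments
value 1/4: 19 assignments
value 0: 6 assignments
So 29 of the 125 assignments meet the threshold.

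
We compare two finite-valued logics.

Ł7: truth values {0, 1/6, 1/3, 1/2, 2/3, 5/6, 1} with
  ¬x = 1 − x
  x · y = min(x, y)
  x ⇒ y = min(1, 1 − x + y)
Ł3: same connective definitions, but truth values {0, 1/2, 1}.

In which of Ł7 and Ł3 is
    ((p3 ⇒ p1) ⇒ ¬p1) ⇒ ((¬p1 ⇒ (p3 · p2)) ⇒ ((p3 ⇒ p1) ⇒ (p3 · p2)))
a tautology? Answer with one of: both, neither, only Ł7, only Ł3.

In Ł7: every assignment gives 1 — tautology.
In Ł3: every assignment gives 1 — tautology.

both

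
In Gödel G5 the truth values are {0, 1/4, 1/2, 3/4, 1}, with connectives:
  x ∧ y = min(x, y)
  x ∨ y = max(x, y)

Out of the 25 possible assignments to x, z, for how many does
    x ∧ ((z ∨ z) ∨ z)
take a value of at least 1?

value 1: 1 assignment (counts)
value 3/4: 3 assignments
value 1/2: 5 assignments
value 1/4: 7 assignments
value 0: 9 assignments
So 1 of the 25 assignments meets the threshold.

1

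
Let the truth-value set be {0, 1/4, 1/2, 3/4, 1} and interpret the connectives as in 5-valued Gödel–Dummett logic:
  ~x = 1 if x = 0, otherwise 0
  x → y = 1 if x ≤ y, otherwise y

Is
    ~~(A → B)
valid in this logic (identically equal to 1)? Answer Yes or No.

No

Counterexample: take A = 1/4, B = 0.
A → B = 1/4 → 0 = 0
~(A → B) = ~0 = 1
~~(A → B) = ~1 = 0
This gives 0 ≠ 1.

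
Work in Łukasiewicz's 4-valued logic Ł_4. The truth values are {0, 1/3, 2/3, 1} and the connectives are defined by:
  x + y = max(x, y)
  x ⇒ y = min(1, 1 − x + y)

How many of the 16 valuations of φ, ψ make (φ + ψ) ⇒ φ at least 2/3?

13

φ = 0, ψ = 0 ↦ 1  ≥
φ = 0, ψ = 1/3 ↦ 2/3  ≥
φ = 0, ψ = 2/3 ↦ 1/3  <
φ = 0, ψ = 1 ↦ 0  <
φ = 1/3, ψ = 0 ↦ 1  ≥
φ = 1/3, ψ = 1/3 ↦ 1  ≥
φ = 1/3, ψ = 2/3 ↦ 2/3  ≥
φ = 1/3, ψ = 1 ↦ 1/3  <
φ = 2/3, ψ = 0 ↦ 1  ≥
φ = 2/3, ψ = 1/3 ↦ 1  ≥
φ = 2/3, ψ = 2/3 ↦ 1  ≥
φ = 2/3, ψ = 1 ↦ 2/3  ≥
φ = 1, ψ = 0 ↦ 1  ≥
φ = 1, ψ = 1/3 ↦ 1  ≥
φ = 1, ψ = 2/3 ↦ 1  ≥
φ = 1, ψ = 1 ↦ 1  ≥
So 13 of the 16 assignments meet the threshold.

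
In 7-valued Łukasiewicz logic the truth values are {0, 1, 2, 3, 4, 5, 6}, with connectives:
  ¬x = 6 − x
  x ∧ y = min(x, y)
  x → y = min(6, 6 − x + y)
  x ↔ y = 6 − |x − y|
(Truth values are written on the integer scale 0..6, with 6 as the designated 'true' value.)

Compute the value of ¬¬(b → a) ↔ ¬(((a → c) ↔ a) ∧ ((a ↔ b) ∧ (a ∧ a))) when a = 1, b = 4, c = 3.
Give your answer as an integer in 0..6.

b → a = 4 → 1 = 3
¬(b → a) = ¬3 = 3
¬¬(b → a) = ¬3 = 3
a → c = 1 → 3 = 6
(a → c) ↔ a = 6 ↔ 1 = 1
a ↔ b = 1 ↔ 4 = 3
a ∧ a = 1 ∧ 1 = 1
(a ↔ b) ∧ (a ∧ a) = 3 ∧ 1 = 1
((a → c) ↔ a) ∧ ((a ↔ b) ∧ (a ∧ a)) = 1 ∧ 1 = 1
¬(((a → c) ↔ a) ∧ ((a ↔ b) ∧ (a ∧ a))) = ¬1 = 5
¬¬(b → a) ↔ ¬(((a → c) ↔ a) ∧ ((a ↔ b) ∧ (a ∧ a))) = 3 ↔ 5 = 4

4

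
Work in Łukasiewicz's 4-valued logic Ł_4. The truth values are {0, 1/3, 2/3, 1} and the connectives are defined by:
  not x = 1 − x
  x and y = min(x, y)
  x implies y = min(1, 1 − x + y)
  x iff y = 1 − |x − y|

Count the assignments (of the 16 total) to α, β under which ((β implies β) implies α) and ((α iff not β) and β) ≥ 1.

α = 0, β = 0 ↦ 0  <
α = 0, β = 1/3 ↦ 0  <
α = 0, β = 2/3 ↦ 0  <
α = 0, β = 1 ↦ 0  <
α = 1/3, β = 0 ↦ 0  <
α = 1/3, β = 1/3 ↦ 1/3  <
α = 1/3, β = 2/3 ↦ 1/3  <
α = 1/3, β = 1 ↦ 1/3  <
α = 2/3, β = 0 ↦ 0  <
α = 2/3, β = 1/3 ↦ 1/3  <
α = 2/3, β = 2/3 ↦ 2/3  <
α = 2/3, β = 1 ↦ 1/3  <
α = 1, β = 0 ↦ 0  <
α = 1, β = 1/3 ↦ 1/3  <
α = 1, β = 2/3 ↦ 1/3  <
α = 1, β = 1 ↦ 0  <
So 0 of the 16 assignments meet the threshold.

0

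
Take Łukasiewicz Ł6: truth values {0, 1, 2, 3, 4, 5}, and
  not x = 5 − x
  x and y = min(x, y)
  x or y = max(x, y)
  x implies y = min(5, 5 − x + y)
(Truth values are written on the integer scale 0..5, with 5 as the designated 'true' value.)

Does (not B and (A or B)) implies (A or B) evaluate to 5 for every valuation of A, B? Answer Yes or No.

Yes

At A = 5, B = 4, for instance:
not B = not 4 = 1
A or B = 5 or 4 = 5
not B and (A or B) = 1 and 5 = 1
(not B and (A or B)) implies (A or B) = 1 implies 5 = 5
and checking the remaining 35 assignments likewise gives ≥ 5 in every case.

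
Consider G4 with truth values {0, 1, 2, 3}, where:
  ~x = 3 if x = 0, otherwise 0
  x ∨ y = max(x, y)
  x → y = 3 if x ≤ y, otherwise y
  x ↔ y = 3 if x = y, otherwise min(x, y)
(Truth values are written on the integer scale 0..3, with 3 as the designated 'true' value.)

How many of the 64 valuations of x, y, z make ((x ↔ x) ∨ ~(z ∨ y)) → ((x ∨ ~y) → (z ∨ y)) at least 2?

value 3: 44 assignments (counts)
value 2: 8 assignments (counts)
value 1: 8 assignments
value 0: 4 assignments
So 52 of the 64 assignments meet the threshold.

52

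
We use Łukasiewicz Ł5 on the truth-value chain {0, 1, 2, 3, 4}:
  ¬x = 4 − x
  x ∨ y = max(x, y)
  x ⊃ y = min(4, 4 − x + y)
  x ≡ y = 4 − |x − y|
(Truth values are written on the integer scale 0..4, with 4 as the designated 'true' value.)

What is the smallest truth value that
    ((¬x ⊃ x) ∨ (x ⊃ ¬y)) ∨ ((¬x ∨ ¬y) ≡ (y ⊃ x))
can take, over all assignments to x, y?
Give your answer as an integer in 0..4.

Take x = 1, y = 4:
¬x = ¬1 = 3
¬x ⊃ x = 3 ⊃ 1 = 2
¬y = ¬4 = 0
x ⊃ ¬y = 1 ⊃ 0 = 3
(¬x ⊃ x) ∨ (x ⊃ ¬y) = 2 ∨ 3 = 3
¬x = ¬1 = 3
¬y = ¬4 = 0
¬x ∨ ¬y = 3 ∨ 0 = 3
y ⊃ x = 4 ⊃ 1 = 1
(¬x ∨ ¬y) ≡ (y ⊃ x) = 3 ≡ 1 = 2
((¬x ⊃ x) ∨ (x ⊃ ¬y)) ∨ ((¬x ∨ ¬y) ≡ (y ⊃ x)) = 3 ∨ 2 = 3
No assignment yields a value below 3, so this is the minimum.

3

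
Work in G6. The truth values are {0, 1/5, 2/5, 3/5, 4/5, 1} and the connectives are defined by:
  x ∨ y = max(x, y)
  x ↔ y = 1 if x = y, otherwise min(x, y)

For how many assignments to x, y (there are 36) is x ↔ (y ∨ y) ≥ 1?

6

value 1: 6 assignments (counts)
value 4/5: 2 assignments
value 3/5: 4 assignments
value 2/5: 6 assignments
value 1/5: 8 assignments
value 0: 10 assignments
So 6 of the 36 assignments meet the threshold.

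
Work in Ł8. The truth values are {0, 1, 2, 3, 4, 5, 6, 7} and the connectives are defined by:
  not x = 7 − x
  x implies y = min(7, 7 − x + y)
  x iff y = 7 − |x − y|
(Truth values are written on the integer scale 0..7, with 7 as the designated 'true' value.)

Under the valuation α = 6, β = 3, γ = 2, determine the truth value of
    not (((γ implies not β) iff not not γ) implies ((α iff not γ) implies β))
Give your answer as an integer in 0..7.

0

not β = not 3 = 4
γ implies not β = 2 implies 4 = 7
not γ = not 2 = 5
not not γ = not 5 = 2
(γ implies not β) iff not not γ = 7 iff 2 = 2
not γ = not 2 = 5
α iff not γ = 6 iff 5 = 6
(α iff not γ) implies β = 6 implies 3 = 4
((γ implies not β) iff not not γ) implies ((α iff not γ) implies β) = 2 implies 4 = 7
not (((γ implies not β) iff not not γ) implies ((α iff not γ) implies β)) = not 7 = 0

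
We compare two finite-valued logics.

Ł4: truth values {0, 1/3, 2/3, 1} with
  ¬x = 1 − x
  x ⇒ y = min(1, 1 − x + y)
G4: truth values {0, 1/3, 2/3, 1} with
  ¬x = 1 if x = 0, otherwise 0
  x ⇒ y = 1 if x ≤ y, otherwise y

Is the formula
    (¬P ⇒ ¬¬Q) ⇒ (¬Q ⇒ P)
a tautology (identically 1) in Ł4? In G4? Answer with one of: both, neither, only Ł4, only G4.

In Ł4: every assignment gives 1 — tautology.
In G4: at P = 1/3, Q = 0 the value is 1/3 — not a tautology.

only Ł4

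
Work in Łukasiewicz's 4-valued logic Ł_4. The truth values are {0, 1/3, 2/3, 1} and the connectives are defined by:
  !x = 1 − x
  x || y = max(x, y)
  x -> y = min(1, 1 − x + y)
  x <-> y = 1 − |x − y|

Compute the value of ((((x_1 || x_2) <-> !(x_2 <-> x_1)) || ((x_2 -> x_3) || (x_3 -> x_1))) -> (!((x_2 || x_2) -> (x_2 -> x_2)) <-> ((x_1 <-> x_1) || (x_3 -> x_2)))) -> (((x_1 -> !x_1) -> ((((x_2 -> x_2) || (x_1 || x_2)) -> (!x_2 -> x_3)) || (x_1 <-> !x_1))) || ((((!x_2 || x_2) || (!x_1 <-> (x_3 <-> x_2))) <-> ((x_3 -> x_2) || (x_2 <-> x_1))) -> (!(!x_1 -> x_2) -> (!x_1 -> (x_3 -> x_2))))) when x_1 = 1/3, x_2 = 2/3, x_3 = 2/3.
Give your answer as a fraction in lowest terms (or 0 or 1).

1

x_1 || x_2 = 1/3 || 2/3 = 2/3
x_2 <-> x_1 = 2/3 <-> 1/3 = 2/3
!(x_2 <-> x_1) = !2/3 = 1/3
(x_1 || x_2) <-> !(x_2 <-> x_1) = 2/3 <-> 1/3 = 2/3
x_2 -> x_3 = 2/3 -> 2/3 = 1
x_3 -> x_1 = 2/3 -> 1/3 = 2/3
(x_2 -> x_3) || (x_3 -> x_1) = 1 || 2/3 = 1
((x_1 || x_2) <-> !(x_2 <-> x_1)) || ((x_2 -> x_3) || (x_3 -> x_1)) = 2/3 || 1 = 1
x_2 || x_2 = 2/3 || 2/3 = 2/3
x_2 -> x_2 = 2/3 -> 2/3 = 1
(x_2 || x_2) -> (x_2 -> x_2) = 2/3 -> 1 = 1
!((x_2 || x_2) -> (x_2 -> x_2)) = !1 = 0
x_1 <-> x_1 = 1/3 <-> 1/3 = 1
x_3 -> x_2 = 2/3 -> 2/3 = 1
(x_1 <-> x_1) || (x_3 -> x_2) = 1 || 1 = 1
!((x_2 || x_2) -> (x_2 -> x_2)) <-> ((x_1 <-> x_1) || (x_3 -> x_2)) = 0 <-> 1 = 0
(((x_1 || x_2) <-> !(x_2 <-> x_1)) || ((x_2 -> x_3) || (x_3 -> x_1))) -> (!((x_2 || x_2) -> (x_2 -> x_2)) <-> ((x_1 <-> x_1) || (x_3 -> x_2))) = 1 -> 0 = 0
!x_1 = !1/3 = 2/3
x_1 -> !x_1 = 1/3 -> 2/3 = 1
x_2 -> x_2 = 2/3 -> 2/3 = 1
x_1 || x_2 = 1/3 || 2/3 = 2/3
(x_2 -> x_2) || (x_1 || x_2) = 1 || 2/3 = 1
!x_2 = !2/3 = 1/3
!x_2 -> x_3 = 1/3 -> 2/3 = 1
((x_2 -> x_2) || (x_1 || x_2)) -> (!x_2 -> x_3) = 1 -> 1 = 1
!x_1 = !1/3 = 2/3
x_1 <-> !x_1 = 1/3 <-> 2/3 = 2/3
(((x_2 -> x_2) || (x_1 || x_2)) -> (!x_2 -> x_3)) || (x_1 <-> !x_1) = 1 || 2/3 = 1
(x_1 -> !x_1) -> ((((x_2 -> x_2) || (x_1 || x_2)) -> (!x_2 -> x_3)) || (x_1 <-> !x_1)) = 1 -> 1 = 1
!x_2 = !2/3 = 1/3
!x_2 || x_2 = 1/3 || 2/3 = 2/3
!x_1 = !1/3 = 2/3
x_3 <-> x_2 = 2/3 <-> 2/3 = 1
!x_1 <-> (x_3 <-> x_2) = 2/3 <-> 1 = 2/3
(!x_2 || x_2) || (!x_1 <-> (x_3 <-> x_2)) = 2/3 || 2/3 = 2/3
x_3 -> x_2 = 2/3 -> 2/3 = 1
x_2 <-> x_1 = 2/3 <-> 1/3 = 2/3
(x_3 -> x_2) || (x_2 <-> x_1) = 1 || 2/3 = 1
((!x_2 || x_2) || (!x_1 <-> (x_3 <-> x_2))) <-> ((x_3 -> x_2) || (x_2 <-> x_1)) = 2/3 <-> 1 = 2/3
!x_1 = !1/3 = 2/3
!x_1 -> x_2 = 2/3 -> 2/3 = 1
!(!x_1 -> x_2) = !1 = 0
!x_1 = !1/3 = 2/3
x_3 -> x_2 = 2/3 -> 2/3 = 1
!x_1 -> (x_3 -> x_2) = 2/3 -> 1 = 1
!(!x_1 -> x_2) -> (!x_1 -> (x_3 -> x_2)) = 0 -> 1 = 1
(((!x_2 || x_2) || (!x_1 <-> (x_3 <-> x_2))) <-> ((x_3 -> x_2) || (x_2 <-> x_1))) -> (!(!x_1 -> x_2) -> (!x_1 -> (x_3 -> x_2))) = 2/3 -> 1 = 1
((x_1 -> !x_1) -> ((((x_2 -> x_2) || (x_1 || x_2)) -> (!x_2 -> x_3)) || (x_1 <-> !x_1))) || ((((!x_2 || x_2) || (!x_1 <-> (x_3 <-> x_2))) <-> ((x_3 -> x_2) || (x_2 <-> x_1))) -> (!(!x_1 -> x_2) -> (!x_1 -> (x_3 -> x_2)))) = 1 || 1 = 1
((((x_1 || x_2) <-> !(x_2 <-> x_1)) || ((x_2 -> x_3) || (x_3 -> x_1))) -> (!((x_2 || x_2) -> (x_2 -> x_2)) <-> ((x_1 <-> x_1) || (x_3 -> x_2)))) -> (((x_1 -> !x_1) -> ((((x_2 -> x_2) || (x_1 || x_2)) -> (!x_2 -> x_3)) || (x_1 <-> !x_1))) || ((((!x_2 || x_2) || (!x_1 <-> (x_3 <-> x_2))) <-> ((x_3 -> x_2) || (x_2 <-> x_1))) -> (!(!x_1 -> x_2) -> (!x_1 -> (x_3 -> x_2))))) = 0 -> 1 = 1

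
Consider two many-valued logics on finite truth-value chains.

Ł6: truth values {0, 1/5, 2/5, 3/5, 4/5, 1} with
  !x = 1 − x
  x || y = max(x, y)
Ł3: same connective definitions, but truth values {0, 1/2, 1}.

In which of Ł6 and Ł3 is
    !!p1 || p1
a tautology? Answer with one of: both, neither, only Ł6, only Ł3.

neither

In Ł6: at p1 = 0 the value is 0 — not a tautology.
In Ł3: at p1 = 0 the value is 0 — not a tautology.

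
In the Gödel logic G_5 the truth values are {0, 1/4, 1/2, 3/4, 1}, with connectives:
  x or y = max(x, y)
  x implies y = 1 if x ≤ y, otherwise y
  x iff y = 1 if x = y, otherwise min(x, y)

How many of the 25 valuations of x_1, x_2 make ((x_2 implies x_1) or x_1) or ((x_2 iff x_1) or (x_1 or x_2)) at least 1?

value 1: 19 assignments (counts)
value 3/4: 3 assignments
value 1/2: 2 assignments
value 1/4: 1 assignment
So 19 of the 25 assignments meet the threshold.

19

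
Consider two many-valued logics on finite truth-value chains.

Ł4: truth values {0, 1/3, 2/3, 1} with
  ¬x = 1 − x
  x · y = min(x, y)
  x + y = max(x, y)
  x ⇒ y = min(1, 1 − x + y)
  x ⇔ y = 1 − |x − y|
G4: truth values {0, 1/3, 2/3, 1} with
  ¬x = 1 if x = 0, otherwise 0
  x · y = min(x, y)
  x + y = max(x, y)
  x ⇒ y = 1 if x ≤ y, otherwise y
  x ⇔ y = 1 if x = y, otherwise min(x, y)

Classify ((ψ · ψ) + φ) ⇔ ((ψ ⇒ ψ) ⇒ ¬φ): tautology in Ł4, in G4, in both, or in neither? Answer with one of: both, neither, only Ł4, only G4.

neither

In Ł4: at φ = 0, ψ = 0 the value is 0 — not a tautology.
In G4: at φ = 0, ψ = 0 the value is 0 — not a tautology.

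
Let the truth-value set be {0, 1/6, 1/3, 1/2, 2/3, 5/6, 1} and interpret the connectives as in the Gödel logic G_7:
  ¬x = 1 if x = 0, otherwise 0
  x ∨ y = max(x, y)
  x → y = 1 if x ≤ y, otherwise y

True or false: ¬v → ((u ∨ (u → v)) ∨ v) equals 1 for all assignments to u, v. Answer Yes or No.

No

Counterexample: take u = 1/6, v = 0.
¬v = ¬0 = 1
u → v = 1/6 → 0 = 0
u ∨ (u → v) = 1/6 ∨ 0 = 1/6
(u ∨ (u → v)) ∨ v = 1/6 ∨ 0 = 1/6
¬v → ((u ∨ (u → v)) ∨ v) = 1 → 1/6 = 1/6
This gives 1/6 ≠ 1.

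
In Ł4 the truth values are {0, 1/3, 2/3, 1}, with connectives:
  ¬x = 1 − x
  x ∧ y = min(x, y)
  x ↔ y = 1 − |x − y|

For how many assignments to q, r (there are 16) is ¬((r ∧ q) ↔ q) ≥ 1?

1

q = 0, r = 0 ↦ 0  <
q = 0, r = 1/3 ↦ 0  <
q = 0, r = 2/3 ↦ 0  <
q = 0, r = 1 ↦ 0  <
q = 1/3, r = 0 ↦ 1/3  <
q = 1/3, r = 1/3 ↦ 0  <
q = 1/3, r = 2/3 ↦ 0  <
q = 1/3, r = 1 ↦ 0  <
q = 2/3, r = 0 ↦ 2/3  <
q = 2/3, r = 1/3 ↦ 1/3  <
q = 2/3, r = 2/3 ↦ 0  <
q = 2/3, r = 1 ↦ 0  <
q = 1, r = 0 ↦ 1  ≥
q = 1, r = 1/3 ↦ 2/3  <
q = 1, r = 2/3 ↦ 1/3  <
q = 1, r = 1 ↦ 0  <
So 1 of the 16 assignments meets the threshold.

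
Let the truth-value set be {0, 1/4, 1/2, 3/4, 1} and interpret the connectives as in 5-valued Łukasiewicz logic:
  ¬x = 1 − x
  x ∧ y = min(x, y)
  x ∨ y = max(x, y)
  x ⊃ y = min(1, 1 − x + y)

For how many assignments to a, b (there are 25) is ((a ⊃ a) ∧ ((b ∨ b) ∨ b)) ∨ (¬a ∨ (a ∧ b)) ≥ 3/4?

value 1: 9 assignments (counts)
value 3/4: 7 assignments (counts)
value 1/2: 5 assignments
value 1/4: 3 assignments
value 0: 1 assignment
So 16 of the 25 assignments meet the threshold.

16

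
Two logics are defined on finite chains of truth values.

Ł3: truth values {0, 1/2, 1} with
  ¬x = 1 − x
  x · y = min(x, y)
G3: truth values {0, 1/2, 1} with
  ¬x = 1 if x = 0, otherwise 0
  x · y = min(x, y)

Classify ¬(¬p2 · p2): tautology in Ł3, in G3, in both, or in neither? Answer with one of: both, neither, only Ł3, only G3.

In Ł3: at p2 = 1/2 the value is 1/2 — not a tautology.
In G3: every assignment gives 1 — tautology.

only G3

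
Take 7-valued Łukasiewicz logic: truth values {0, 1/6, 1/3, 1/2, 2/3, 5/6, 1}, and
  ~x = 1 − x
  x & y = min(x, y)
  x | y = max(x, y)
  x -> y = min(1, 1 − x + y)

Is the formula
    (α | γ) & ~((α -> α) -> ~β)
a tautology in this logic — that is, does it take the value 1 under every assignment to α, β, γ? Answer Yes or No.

Counterexample: take α = 0, β = 0, γ = 0.
α | γ = 0 | 0 = 0
α -> α = 0 -> 0 = 1
~β = ~0 = 1
(α -> α) -> ~β = 1 -> 1 = 1
~((α -> α) -> ~β) = ~1 = 0
(α | γ) & ~((α -> α) -> ~β) = 0 & 0 = 0
This gives 0 ≠ 1.

No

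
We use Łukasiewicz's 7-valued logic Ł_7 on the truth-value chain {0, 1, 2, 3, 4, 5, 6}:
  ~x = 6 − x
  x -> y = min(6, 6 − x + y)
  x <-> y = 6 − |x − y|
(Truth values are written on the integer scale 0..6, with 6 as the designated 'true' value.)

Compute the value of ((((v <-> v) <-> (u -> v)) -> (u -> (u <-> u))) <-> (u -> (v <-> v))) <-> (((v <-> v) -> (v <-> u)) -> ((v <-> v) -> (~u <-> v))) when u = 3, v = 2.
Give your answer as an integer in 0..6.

v <-> v = 2 <-> 2 = 6
u -> v = 3 -> 2 = 5
(v <-> v) <-> (u -> v) = 6 <-> 5 = 5
u <-> u = 3 <-> 3 = 6
u -> (u <-> u) = 3 -> 6 = 6
((v <-> v) <-> (u -> v)) -> (u -> (u <-> u)) = 5 -> 6 = 6
v <-> v = 2 <-> 2 = 6
u -> (v <-> v) = 3 -> 6 = 6
(((v <-> v) <-> (u -> v)) -> (u -> (u <-> u))) <-> (u -> (v <-> v)) = 6 <-> 6 = 6
v <-> v = 2 <-> 2 = 6
v <-> u = 2 <-> 3 = 5
(v <-> v) -> (v <-> u) = 6 -> 5 = 5
v <-> v = 2 <-> 2 = 6
~u = ~3 = 3
~u <-> v = 3 <-> 2 = 5
(v <-> v) -> (~u <-> v) = 6 -> 5 = 5
((v <-> v) -> (v <-> u)) -> ((v <-> v) -> (~u <-> v)) = 5 -> 5 = 6
((((v <-> v) <-> (u -> v)) -> (u -> (u <-> u))) <-> (u -> (v <-> v))) <-> (((v <-> v) -> (v <-> u)) -> ((v <-> v) -> (~u <-> v))) = 6 <-> 6 = 6

6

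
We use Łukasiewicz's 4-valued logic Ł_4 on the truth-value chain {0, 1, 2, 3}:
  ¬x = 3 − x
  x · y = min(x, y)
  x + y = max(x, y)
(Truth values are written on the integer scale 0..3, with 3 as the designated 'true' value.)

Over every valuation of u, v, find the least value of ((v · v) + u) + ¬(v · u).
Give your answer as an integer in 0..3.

2

Take u = 1, v = 1:
v · v = 1 · 1 = 1
(v · v) + u = 1 + 1 = 1
v · u = 1 · 1 = 1
¬(v · u) = ¬1 = 2
((v · v) + u) + ¬(v · u) = 1 + 2 = 2
No assignment yields a value below 2, so this is the minimum.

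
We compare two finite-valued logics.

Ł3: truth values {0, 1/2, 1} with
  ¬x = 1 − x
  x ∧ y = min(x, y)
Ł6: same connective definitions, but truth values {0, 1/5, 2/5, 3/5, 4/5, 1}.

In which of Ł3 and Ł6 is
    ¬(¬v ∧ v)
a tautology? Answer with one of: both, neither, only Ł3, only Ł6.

neither

In Ł3: at v = 1/2 the value is 1/2 — not a tautology.
In Ł6: at v = 1/5 the value is 4/5 — not a tautology.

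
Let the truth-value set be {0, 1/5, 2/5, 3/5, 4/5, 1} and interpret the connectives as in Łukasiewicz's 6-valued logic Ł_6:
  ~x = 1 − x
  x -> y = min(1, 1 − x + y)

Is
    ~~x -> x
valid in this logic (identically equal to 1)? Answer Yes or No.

Yes

x = 0 ↦ 1
x = 1/5 ↦ 1
x = 2/5 ↦ 1
x = 3/5 ↦ 1
x = 4/5 ↦ 1
x = 1 ↦ 1
Every assignment gives a value ≥ 1.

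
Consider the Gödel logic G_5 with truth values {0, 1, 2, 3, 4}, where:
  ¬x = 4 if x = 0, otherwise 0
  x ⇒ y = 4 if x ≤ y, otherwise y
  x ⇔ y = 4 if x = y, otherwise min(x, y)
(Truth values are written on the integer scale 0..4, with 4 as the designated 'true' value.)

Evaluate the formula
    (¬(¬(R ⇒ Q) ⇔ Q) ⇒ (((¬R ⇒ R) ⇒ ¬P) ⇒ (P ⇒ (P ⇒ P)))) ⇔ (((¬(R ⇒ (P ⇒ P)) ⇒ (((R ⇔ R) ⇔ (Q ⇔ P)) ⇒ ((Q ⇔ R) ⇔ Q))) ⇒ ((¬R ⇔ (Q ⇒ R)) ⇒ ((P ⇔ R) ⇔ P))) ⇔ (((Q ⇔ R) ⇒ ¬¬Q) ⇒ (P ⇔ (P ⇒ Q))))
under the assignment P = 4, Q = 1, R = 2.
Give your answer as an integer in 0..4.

1

R ⇒ Q = 2 ⇒ 1 = 1
¬(R ⇒ Q) = ¬1 = 0
¬(R ⇒ Q) ⇔ Q = 0 ⇔ 1 = 0
¬(¬(R ⇒ Q) ⇔ Q) = ¬0 = 4
¬R = ¬2 = 0
¬R ⇒ R = 0 ⇒ 2 = 4
¬P = ¬4 = 0
(¬R ⇒ R) ⇒ ¬P = 4 ⇒ 0 = 0
P ⇒ P = 4 ⇒ 4 = 4
P ⇒ (P ⇒ P) = 4 ⇒ 4 = 4
((¬R ⇒ R) ⇒ ¬P) ⇒ (P ⇒ (P ⇒ P)) = 0 ⇒ 4 = 4
¬(¬(R ⇒ Q) ⇔ Q) ⇒ (((¬R ⇒ R) ⇒ ¬P) ⇒ (P ⇒ (P ⇒ P))) = 4 ⇒ 4 = 4
P ⇒ P = 4 ⇒ 4 = 4
R ⇒ (P ⇒ P) = 2 ⇒ 4 = 4
¬(R ⇒ (P ⇒ P)) = ¬4 = 0
R ⇔ R = 2 ⇔ 2 = 4
Q ⇔ P = 1 ⇔ 4 = 1
(R ⇔ R) ⇔ (Q ⇔ P) = 4 ⇔ 1 = 1
Q ⇔ R = 1 ⇔ 2 = 1
(Q ⇔ R) ⇔ Q = 1 ⇔ 1 = 4
((R ⇔ R) ⇔ (Q ⇔ P)) ⇒ ((Q ⇔ R) ⇔ Q) = 1 ⇒ 4 = 4
¬(R ⇒ (P ⇒ P)) ⇒ (((R ⇔ R) ⇔ (Q ⇔ P)) ⇒ ((Q ⇔ R) ⇔ Q)) = 0 ⇒ 4 = 4
¬R = ¬2 = 0
Q ⇒ R = 1 ⇒ 2 = 4
¬R ⇔ (Q ⇒ R) = 0 ⇔ 4 = 0
P ⇔ R = 4 ⇔ 2 = 2
(P ⇔ R) ⇔ P = 2 ⇔ 4 = 2
(¬R ⇔ (Q ⇒ R)) ⇒ ((P ⇔ R) ⇔ P) = 0 ⇒ 2 = 4
(¬(R ⇒ (P ⇒ P)) ⇒ (((R ⇔ R) ⇔ (Q ⇔ P)) ⇒ ((Q ⇔ R) ⇔ Q))) ⇒ ((¬R ⇔ (Q ⇒ R)) ⇒ ((P ⇔ R) ⇔ P)) = 4 ⇒ 4 = 4
Q ⇔ R = 1 ⇔ 2 = 1
¬Q = ¬1 = 0
¬¬Q = ¬0 = 4
(Q ⇔ R) ⇒ ¬¬Q = 1 ⇒ 4 = 4
P ⇒ Q = 4 ⇒ 1 = 1
P ⇔ (P ⇒ Q) = 4 ⇔ 1 = 1
((Q ⇔ R) ⇒ ¬¬Q) ⇒ (P ⇔ (P ⇒ Q)) = 4 ⇒ 1 = 1
((¬(R ⇒ (P ⇒ P)) ⇒ (((R ⇔ R) ⇔ (Q ⇔ P)) ⇒ ((Q ⇔ R) ⇔ Q))) ⇒ ((¬R ⇔ (Q ⇒ R)) ⇒ ((P ⇔ R) ⇔ P))) ⇔ (((Q ⇔ R) ⇒ ¬¬Q) ⇒ (P ⇔ (P ⇒ Q))) = 4 ⇔ 1 = 1
(¬(¬(R ⇒ Q) ⇔ Q) ⇒ (((¬R ⇒ R) ⇒ ¬P) ⇒ (P ⇒ (P ⇒ P)))) ⇔ (((¬(R ⇒ (P ⇒ P)) ⇒ (((R ⇔ R) ⇔ (Q ⇔ P)) ⇒ ((Q ⇔ R) ⇔ Q))) ⇒ ((¬R ⇔ (Q ⇒ R)) ⇒ ((P ⇔ R) ⇔ P))) ⇔ (((Q ⇔ R) ⇒ ¬¬Q) ⇒ (P ⇔ (P ⇒ Q)))) = 4 ⇔ 1 = 1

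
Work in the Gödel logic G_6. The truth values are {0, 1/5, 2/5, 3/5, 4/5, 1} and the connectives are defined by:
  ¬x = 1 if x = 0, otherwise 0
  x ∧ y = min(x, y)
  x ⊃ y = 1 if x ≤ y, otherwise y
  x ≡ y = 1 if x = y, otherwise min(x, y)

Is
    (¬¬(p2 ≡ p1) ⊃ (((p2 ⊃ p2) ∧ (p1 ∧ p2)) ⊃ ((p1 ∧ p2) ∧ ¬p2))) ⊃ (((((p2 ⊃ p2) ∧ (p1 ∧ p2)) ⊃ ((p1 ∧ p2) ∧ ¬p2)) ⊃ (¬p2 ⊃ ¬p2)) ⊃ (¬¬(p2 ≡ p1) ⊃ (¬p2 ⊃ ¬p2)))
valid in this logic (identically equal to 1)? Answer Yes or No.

At p1 = 1, p2 = 2/5, for instance:
p2 ≡ p1 = 2/5 ≡ 1 = 2/5
¬(p2 ≡ p1) = ¬2/5 = 0
¬¬(p2 ≡ p1) = ¬0 = 1
p2 ⊃ p2 = 2/5 ⊃ 2/5 = 1
p1 ∧ p2 = 1 ∧ 2/5 = 2/5
(p2 ⊃ p2) ∧ (p1 ∧ p2) = 1 ∧ 2/5 = 2/5
p1 ∧ p2 = 1 ∧ 2/5 = 2/5
¬p2 = ¬2/5 = 0
(p1 ∧ p2) ∧ ¬p2 = 2/5 ∧ 0 = 0
((p2 ⊃ p2) ∧ (p1 ∧ p2)) ⊃ ((p1 ∧ p2) ∧ ¬p2) = 2/5 ⊃ 0 = 0
¬¬(p2 ≡ p1) ⊃ (((p2 ⊃ p2) ∧ (p1 ∧ p2)) ⊃ ((p1 ∧ p2) ∧ ¬p2)) = 1 ⊃ 0 = 0
¬p2 = ¬2/5 = 0
¬p2 = ¬2/5 = 0
¬p2 ⊃ ¬p2 = 0 ⊃ 0 = 1
(((p2 ⊃ p2) ∧ (p1 ∧ p2)) ⊃ ((p1 ∧ p2) ∧ ¬p2)) ⊃ (¬p2 ⊃ ¬p2) = 0 ⊃ 1 = 1
¬¬(p2 ≡ p1) ⊃ (¬p2 ⊃ ¬p2) = 1 ⊃ 1 = 1
((((p2 ⊃ p2) ∧ (p1 ∧ p2)) ⊃ ((p1 ∧ p2) ∧ ¬p2)) ⊃ (¬p2 ⊃ ¬p2)) ⊃ (¬¬(p2 ≡ p1) ⊃ (¬p2 ⊃ ¬p2)) = 1 ⊃ 1 = 1
(¬¬(p2 ≡ p1) ⊃ (((p2 ⊃ p2) ∧ (p1 ∧ p2)) ⊃ ((p1 ∧ p2) ∧ ¬p2))) ⊃ (((((p2 ⊃ p2) ∧ (p1 ∧ p2)) ⊃ ((p1 ∧ p2) ∧ ¬p2)) ⊃ (¬p2 ⊃ ¬p2)) ⊃ (¬¬(p2 ≡ p1) ⊃ (¬p2 ⊃ ¬p2))) = 0 ⊃ 1 = 1
and checking the remaining 35 assignments likewise gives ≥ 1 in every case.

Yes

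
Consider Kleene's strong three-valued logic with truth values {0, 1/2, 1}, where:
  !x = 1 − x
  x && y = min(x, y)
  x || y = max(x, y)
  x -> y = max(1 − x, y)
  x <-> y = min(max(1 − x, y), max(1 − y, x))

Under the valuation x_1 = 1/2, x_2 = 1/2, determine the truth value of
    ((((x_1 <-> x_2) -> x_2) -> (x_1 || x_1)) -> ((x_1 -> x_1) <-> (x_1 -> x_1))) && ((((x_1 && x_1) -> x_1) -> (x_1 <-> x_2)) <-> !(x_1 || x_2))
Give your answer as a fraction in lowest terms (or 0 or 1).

x_1 <-> x_2 = 1/2 <-> 1/2 = 1/2
(x_1 <-> x_2) -> x_2 = 1/2 -> 1/2 = 1/2
x_1 || x_1 = 1/2 || 1/2 = 1/2
((x_1 <-> x_2) -> x_2) -> (x_1 || x_1) = 1/2 -> 1/2 = 1/2
x_1 -> x_1 = 1/2 -> 1/2 = 1/2
x_1 -> x_1 = 1/2 -> 1/2 = 1/2
(x_1 -> x_1) <-> (x_1 -> x_1) = 1/2 <-> 1/2 = 1/2
(((x_1 <-> x_2) -> x_2) -> (x_1 || x_1)) -> ((x_1 -> x_1) <-> (x_1 -> x_1)) = 1/2 -> 1/2 = 1/2
x_1 && x_1 = 1/2 && 1/2 = 1/2
(x_1 && x_1) -> x_1 = 1/2 -> 1/2 = 1/2
x_1 <-> x_2 = 1/2 <-> 1/2 = 1/2
((x_1 && x_1) -> x_1) -> (x_1 <-> x_2) = 1/2 -> 1/2 = 1/2
x_1 || x_2 = 1/2 || 1/2 = 1/2
!(x_1 || x_2) = !1/2 = 1/2
(((x_1 && x_1) -> x_1) -> (x_1 <-> x_2)) <-> !(x_1 || x_2) = 1/2 <-> 1/2 = 1/2
((((x_1 <-> x_2) -> x_2) -> (x_1 || x_1)) -> ((x_1 -> x_1) <-> (x_1 -> x_1))) && ((((x_1 && x_1) -> x_1) -> (x_1 <-> x_2)) <-> !(x_1 || x_2)) = 1/2 && 1/2 = 1/2

1/2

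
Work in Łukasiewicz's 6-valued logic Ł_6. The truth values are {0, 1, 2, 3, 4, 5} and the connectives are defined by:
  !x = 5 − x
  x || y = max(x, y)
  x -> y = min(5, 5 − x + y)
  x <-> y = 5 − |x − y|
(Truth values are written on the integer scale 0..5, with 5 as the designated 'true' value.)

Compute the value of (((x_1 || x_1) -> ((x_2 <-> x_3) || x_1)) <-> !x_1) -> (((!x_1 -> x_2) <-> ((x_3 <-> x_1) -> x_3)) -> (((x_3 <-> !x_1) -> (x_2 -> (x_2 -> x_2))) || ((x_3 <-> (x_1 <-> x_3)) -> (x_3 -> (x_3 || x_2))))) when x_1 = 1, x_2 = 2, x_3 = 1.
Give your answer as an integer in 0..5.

x_1 || x_1 = 1 || 1 = 1
x_2 <-> x_3 = 2 <-> 1 = 4
(x_2 <-> x_3) || x_1 = 4 || 1 = 4
(x_1 || x_1) -> ((x_2 <-> x_3) || x_1) = 1 -> 4 = 5
!x_1 = !1 = 4
((x_1 || x_1) -> ((x_2 <-> x_3) || x_1)) <-> !x_1 = 5 <-> 4 = 4
!x_1 = !1 = 4
!x_1 -> x_2 = 4 -> 2 = 3
x_3 <-> x_1 = 1 <-> 1 = 5
(x_3 <-> x_1) -> x_3 = 5 -> 1 = 1
(!x_1 -> x_2) <-> ((x_3 <-> x_1) -> x_3) = 3 <-> 1 = 3
!x_1 = !1 = 4
x_3 <-> !x_1 = 1 <-> 4 = 2
x_2 -> x_2 = 2 -> 2 = 5
x_2 -> (x_2 -> x_2) = 2 -> 5 = 5
(x_3 <-> !x_1) -> (x_2 -> (x_2 -> x_2)) = 2 -> 5 = 5
x_1 <-> x_3 = 1 <-> 1 = 5
x_3 <-> (x_1 <-> x_3) = 1 <-> 5 = 1
x_3 || x_2 = 1 || 2 = 2
x_3 -> (x_3 || x_2) = 1 -> 2 = 5
(x_3 <-> (x_1 <-> x_3)) -> (x_3 -> (x_3 || x_2)) = 1 -> 5 = 5
((x_3 <-> !x_1) -> (x_2 -> (x_2 -> x_2))) || ((x_3 <-> (x_1 <-> x_3)) -> (x_3 -> (x_3 || x_2))) = 5 || 5 = 5
((!x_1 -> x_2) <-> ((x_3 <-> x_1) -> x_3)) -> (((x_3 <-> !x_1) -> (x_2 -> (x_2 -> x_2))) || ((x_3 <-> (x_1 <-> x_3)) -> (x_3 -> (x_3 || x_2)))) = 3 -> 5 = 5
(((x_1 || x_1) -> ((x_2 <-> x_3) || x_1)) <-> !x_1) -> (((!x_1 -> x_2) <-> ((x_3 <-> x_1) -> x_3)) -> (((x_3 <-> !x_1) -> (x_2 -> (x_2 -> x_2))) || ((x_3 <-> (x_1 <-> x_3)) -> (x_3 -> (x_3 || x_2))))) = 4 -> 5 = 5

5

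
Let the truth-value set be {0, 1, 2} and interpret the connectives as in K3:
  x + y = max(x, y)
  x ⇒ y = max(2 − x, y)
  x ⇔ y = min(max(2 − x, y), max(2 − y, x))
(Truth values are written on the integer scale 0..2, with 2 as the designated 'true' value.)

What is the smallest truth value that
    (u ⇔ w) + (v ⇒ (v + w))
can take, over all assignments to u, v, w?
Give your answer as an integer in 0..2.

Take u = 0, v = 1, w = 1:
u ⇔ w = 0 ⇔ 1 = 1
v + w = 1 + 1 = 1
v ⇒ (v + w) = 1 ⇒ 1 = 1
(u ⇔ w) + (v ⇒ (v + w)) = 1 + 1 = 1
No assignment yields a value below 1, so this is the minimum.

1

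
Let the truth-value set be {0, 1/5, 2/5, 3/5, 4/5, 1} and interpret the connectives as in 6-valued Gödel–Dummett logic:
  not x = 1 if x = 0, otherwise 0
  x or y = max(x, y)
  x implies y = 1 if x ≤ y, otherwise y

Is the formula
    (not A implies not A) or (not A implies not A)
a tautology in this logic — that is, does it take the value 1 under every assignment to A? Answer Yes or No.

A = 0 ↦ 1
A = 1/5 ↦ 1
A = 2/5 ↦ 1
A = 3/5 ↦ 1
A = 4/5 ↦ 1
A = 1 ↦ 1
Every assignment gives a value ≥ 1.

Yes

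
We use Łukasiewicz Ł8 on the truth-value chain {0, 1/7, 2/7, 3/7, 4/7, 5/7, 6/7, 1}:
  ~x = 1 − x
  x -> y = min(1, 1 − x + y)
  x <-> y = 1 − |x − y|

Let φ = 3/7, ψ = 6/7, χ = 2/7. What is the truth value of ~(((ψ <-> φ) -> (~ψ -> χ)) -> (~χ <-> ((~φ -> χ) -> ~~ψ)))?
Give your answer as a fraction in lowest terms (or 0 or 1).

ψ <-> φ = 6/7 <-> 3/7 = 4/7
~ψ = ~6/7 = 1/7
~ψ -> χ = 1/7 -> 2/7 = 1
(ψ <-> φ) -> (~ψ -> χ) = 4/7 -> 1 = 1
~χ = ~2/7 = 5/7
~φ = ~3/7 = 4/7
~φ -> χ = 4/7 -> 2/7 = 5/7
~ψ = ~6/7 = 1/7
~~ψ = ~1/7 = 6/7
(~φ -> χ) -> ~~ψ = 5/7 -> 6/7 = 1
~χ <-> ((~φ -> χ) -> ~~ψ) = 5/7 <-> 1 = 5/7
((ψ <-> φ) -> (~ψ -> χ)) -> (~χ <-> ((~φ -> χ) -> ~~ψ)) = 1 -> 5/7 = 5/7
~(((ψ <-> φ) -> (~ψ -> χ)) -> (~χ <-> ((~φ -> χ) -> ~~ψ))) = ~5/7 = 2/7

2/7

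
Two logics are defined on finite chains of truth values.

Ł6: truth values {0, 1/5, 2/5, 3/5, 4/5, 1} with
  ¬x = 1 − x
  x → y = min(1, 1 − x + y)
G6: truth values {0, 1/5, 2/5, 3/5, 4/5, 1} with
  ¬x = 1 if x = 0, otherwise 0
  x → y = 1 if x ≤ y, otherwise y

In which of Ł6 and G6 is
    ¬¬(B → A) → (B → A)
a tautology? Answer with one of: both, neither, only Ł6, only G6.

only Ł6

In Ł6: every assignment gives 1 — tautology.
In G6: at A = 1/5, B = 2/5 the value is 1/5 — not a tautology.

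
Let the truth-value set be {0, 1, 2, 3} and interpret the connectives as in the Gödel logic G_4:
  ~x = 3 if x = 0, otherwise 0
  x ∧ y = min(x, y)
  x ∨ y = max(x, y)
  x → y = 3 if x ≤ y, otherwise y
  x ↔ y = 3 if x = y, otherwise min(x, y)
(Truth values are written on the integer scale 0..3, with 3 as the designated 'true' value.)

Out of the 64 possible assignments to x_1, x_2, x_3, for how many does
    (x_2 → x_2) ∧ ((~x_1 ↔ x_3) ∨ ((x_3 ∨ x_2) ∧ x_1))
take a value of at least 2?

40

value 3: 22 assignments (counts)
value 2: 18 assignments (counts)
value 1: 20 assignments
value 0: 4 assignments
So 40 of the 64 assignments meet the threshold.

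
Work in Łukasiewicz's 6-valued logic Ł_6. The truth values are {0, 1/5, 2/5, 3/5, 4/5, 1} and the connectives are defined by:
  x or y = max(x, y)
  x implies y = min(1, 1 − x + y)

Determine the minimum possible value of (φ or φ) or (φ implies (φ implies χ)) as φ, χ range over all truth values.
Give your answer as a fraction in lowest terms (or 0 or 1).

4/5

Take φ = 3/5, χ = 0:
φ or φ = 3/5 or 3/5 = 3/5
φ implies χ = 3/5 implies 0 = 2/5
φ implies (φ implies χ) = 3/5 implies 2/5 = 4/5
(φ or φ) or (φ implies (φ implies χ)) = 3/5 or 4/5 = 4/5
No assignment yields a value below 4/5, so this is the minimum.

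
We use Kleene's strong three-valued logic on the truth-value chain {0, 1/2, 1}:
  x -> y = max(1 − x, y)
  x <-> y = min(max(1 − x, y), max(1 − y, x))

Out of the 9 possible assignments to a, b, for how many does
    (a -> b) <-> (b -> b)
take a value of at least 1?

4

a = 0, b = 0 ↦ 1  ≥
a = 0, b = 1/2 ↦ 1/2  <
a = 0, b = 1 ↦ 1  ≥
a = 1/2, b = 0 ↦ 1/2  <
a = 1/2, b = 1/2 ↦ 1/2  <
a = 1/2, b = 1 ↦ 1  ≥
a = 1, b = 0 ↦ 0  <
a = 1, b = 1/2 ↦ 1/2  <
a = 1, b = 1 ↦ 1  ≥
So 4 of the 9 assignments meet the threshold.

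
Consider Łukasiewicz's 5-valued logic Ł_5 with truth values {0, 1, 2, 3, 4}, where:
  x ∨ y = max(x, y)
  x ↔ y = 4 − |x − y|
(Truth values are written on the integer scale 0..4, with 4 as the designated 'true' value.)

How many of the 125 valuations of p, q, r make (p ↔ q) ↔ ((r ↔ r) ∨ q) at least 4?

value 4: 25 assignments (counts)
value 3: 40 assignments
value 2: 30 assignments
value 1: 20 assignments
value 0: 10 assignments
So 25 of the 125 assignments meet the threshold.

25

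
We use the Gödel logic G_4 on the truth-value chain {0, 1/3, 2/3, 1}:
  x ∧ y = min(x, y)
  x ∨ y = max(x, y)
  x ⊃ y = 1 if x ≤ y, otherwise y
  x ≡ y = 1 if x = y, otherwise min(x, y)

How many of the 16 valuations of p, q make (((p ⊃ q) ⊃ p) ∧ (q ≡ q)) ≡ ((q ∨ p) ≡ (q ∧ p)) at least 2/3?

9

p = 0, q = 0 ↦ 0  <
p = 0, q = 1/3 ↦ 1  ≥
p = 0, q = 2/3 ↦ 1  ≥
p = 0, q = 1 ↦ 1  ≥
p = 1/3, q = 0 ↦ 0  <
p = 1/3, q = 1/3 ↦ 1/3  <
p = 1/3, q = 2/3 ↦ 1  ≥
p = 1/3, q = 1 ↦ 1  ≥
p = 2/3, q = 0 ↦ 0  <
p = 2/3, q = 1/3 ↦ 1/3  <
p = 2/3, q = 2/3 ↦ 2/3  ≥
p = 2/3, q = 1 ↦ 1  ≥
p = 1, q = 0 ↦ 0  <
p = 1, q = 1/3 ↦ 1/3  <
p = 1, q = 2/3 ↦ 2/3  ≥
p = 1, q = 1 ↦ 1  ≥
So 9 of the 16 assignments meet the threshold.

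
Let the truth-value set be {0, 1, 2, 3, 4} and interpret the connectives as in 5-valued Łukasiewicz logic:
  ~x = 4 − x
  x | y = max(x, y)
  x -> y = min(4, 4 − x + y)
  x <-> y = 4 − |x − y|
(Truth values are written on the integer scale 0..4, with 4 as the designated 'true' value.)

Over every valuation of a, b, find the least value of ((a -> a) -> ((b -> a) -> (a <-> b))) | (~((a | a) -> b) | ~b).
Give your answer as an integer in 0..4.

2

Take a = 4, b = 2:
a -> a = 4 -> 4 = 4
b -> a = 2 -> 4 = 4
a <-> b = 4 <-> 2 = 2
(b -> a) -> (a <-> b) = 4 -> 2 = 2
(a -> a) -> ((b -> a) -> (a <-> b)) = 4 -> 2 = 2
a | a = 4 | 4 = 4
(a | a) -> b = 4 -> 2 = 2
~((a | a) -> b) = ~2 = 2
~b = ~2 = 2
~((a | a) -> b) | ~b = 2 | 2 = 2
((a -> a) -> ((b -> a) -> (a <-> b))) | (~((a | a) -> b) | ~b) = 2 | 2 = 2
No assignment yields a value below 2, so this is the minimum.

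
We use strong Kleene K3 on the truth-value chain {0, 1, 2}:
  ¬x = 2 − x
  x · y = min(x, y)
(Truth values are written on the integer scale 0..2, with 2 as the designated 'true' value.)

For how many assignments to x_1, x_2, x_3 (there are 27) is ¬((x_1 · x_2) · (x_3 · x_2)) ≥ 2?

19

value 2: 19 assignments (counts)
value 1: 7 assignments
value 0: 1 assignment
So 19 of the 27 assignments meet the threshold.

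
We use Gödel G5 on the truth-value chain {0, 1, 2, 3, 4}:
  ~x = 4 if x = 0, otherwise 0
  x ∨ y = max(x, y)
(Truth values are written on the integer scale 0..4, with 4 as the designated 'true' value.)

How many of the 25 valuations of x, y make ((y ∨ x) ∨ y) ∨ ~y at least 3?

value 4: 13 assignments (counts)
value 3: 6 assignments (counts)
value 2: 4 assignments
value 1: 2 assignments
So 19 of the 25 assignments meet the threshold.

19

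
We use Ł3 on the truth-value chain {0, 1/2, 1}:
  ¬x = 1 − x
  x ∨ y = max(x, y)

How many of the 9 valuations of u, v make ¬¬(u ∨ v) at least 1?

u = 0, v = 0 ↦ 0  <
u = 0, v = 1/2 ↦ 1/2  <
u = 0, v = 1 ↦ 1  ≥
u = 1/2, v = 0 ↦ 1/2  <
u = 1/2, v = 1/2 ↦ 1/2  <
u = 1/2, v = 1 ↦ 1  ≥
u = 1, v = 0 ↦ 1  ≥
u = 1, v = 1/2 ↦ 1  ≥
u = 1, v = 1 ↦ 1  ≥
So 5 of the 9 assignments meet the threshold.

5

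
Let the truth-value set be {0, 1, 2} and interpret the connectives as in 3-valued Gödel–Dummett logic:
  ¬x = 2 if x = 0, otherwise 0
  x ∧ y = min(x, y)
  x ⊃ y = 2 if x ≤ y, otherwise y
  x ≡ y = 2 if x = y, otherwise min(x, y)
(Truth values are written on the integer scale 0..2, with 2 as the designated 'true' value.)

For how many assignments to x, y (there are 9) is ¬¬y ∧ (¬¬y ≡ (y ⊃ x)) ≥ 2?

x = 0, y = 0 ↦ 0  <
x = 0, y = 1 ↦ 0  <
x = 0, y = 2 ↦ 0  <
x = 1, y = 0 ↦ 0  <
x = 1, y = 1 ↦ 2  ≥
x = 1, y = 2 ↦ 1  <
x = 2, y = 0 ↦ 0  <
x = 2, y = 1 ↦ 2  ≥
x = 2, y = 2 ↦ 2  ≥
So 3 of the 9 assignments meet the threshold.

3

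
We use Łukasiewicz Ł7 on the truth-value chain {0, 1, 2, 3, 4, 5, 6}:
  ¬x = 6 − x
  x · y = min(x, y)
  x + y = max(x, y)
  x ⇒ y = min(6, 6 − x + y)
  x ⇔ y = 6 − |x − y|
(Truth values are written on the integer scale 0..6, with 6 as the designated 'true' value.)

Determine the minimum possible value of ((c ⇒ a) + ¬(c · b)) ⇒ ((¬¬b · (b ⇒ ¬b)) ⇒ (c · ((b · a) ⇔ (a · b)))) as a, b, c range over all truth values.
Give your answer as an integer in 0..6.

Take a = 0, b = 4, c = 0:
c ⇒ a = 0 ⇒ 0 = 6
c · b = 0 · 4 = 0
¬(c · b) = ¬0 = 6
(c ⇒ a) + ¬(c · b) = 6 + 6 = 6
¬b = ¬4 = 2
¬¬b = ¬2 = 4
¬b = ¬4 = 2
b ⇒ ¬b = 4 ⇒ 2 = 4
¬¬b · (b ⇒ ¬b) = 4 · 4 = 4
b · a = 4 · 0 = 0
a · b = 0 · 4 = 0
(b · a) ⇔ (a · b) = 0 ⇔ 0 = 6
c · ((b · a) ⇔ (a · b)) = 0 · 6 = 0
(¬¬b · (b ⇒ ¬b)) ⇒ (c · ((b · a) ⇔ (a · b))) = 4 ⇒ 0 = 2
((c ⇒ a) + ¬(c · b)) ⇒ ((¬¬b · (b ⇒ ¬b)) ⇒ (c · ((b · a) ⇔ (a · b)))) = 6 ⇒ 2 = 2
No assignment yields a value below 2, so this is the minimum.

2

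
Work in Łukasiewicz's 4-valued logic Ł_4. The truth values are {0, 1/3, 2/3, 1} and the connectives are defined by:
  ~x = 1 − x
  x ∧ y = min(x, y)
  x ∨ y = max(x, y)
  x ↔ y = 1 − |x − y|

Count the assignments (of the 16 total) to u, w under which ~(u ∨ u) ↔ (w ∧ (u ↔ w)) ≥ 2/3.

u = 0, w = 0 ↦ 0  <
u = 0, w = 1/3 ↦ 1/3  <
u = 0, w = 2/3 ↦ 1/3  <
u = 0, w = 1 ↦ 0  <
u = 1/3, w = 0 ↦ 1/3  <
u = 1/3, w = 1/3 ↦ 2/3  ≥
u = 1/3, w = 2/3 ↦ 1  ≥
u = 1/3, w = 1 ↦ 2/3  ≥
u = 2/3, w = 0 ↦ 2/3  ≥
u = 2/3, w = 1/3 ↦ 1  ≥
u = 2/3, w = 2/3 ↦ 2/3  ≥
u = 2/3, w = 1 ↦ 2/3  ≥
u = 1, w = 0 ↦ 1  ≥
u = 1, w = 1/3 ↦ 2/3  ≥
u = 1, w = 2/3 ↦ 1/3  <
u = 1, w = 1 ↦ 0  <
So 9 of the 16 assignments meet the threshold.

9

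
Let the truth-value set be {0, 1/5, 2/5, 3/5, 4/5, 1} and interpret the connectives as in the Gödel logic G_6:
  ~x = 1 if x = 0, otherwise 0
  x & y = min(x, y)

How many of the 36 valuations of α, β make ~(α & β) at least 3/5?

11

value 1: 11 assignments (counts)
value 0: 25 assignments
So 11 of the 36 assignments meet the threshold.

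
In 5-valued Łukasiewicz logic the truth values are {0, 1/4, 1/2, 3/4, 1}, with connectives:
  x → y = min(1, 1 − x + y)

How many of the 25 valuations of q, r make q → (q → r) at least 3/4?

value 1: 19 assignments (counts)
value 3/4: 2 assignments (counts)
value 1/2: 2 assignments
value 1/4: 1 assignment
value 0: 1 assignment
So 21 of the 25 assignments meet the threshold.

21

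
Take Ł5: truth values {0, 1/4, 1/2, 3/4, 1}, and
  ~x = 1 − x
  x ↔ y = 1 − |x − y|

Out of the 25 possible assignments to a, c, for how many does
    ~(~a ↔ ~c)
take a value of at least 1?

value 1: 2 assignments (counts)
value 3/4: 4 assignments
value 1/2: 6 assignments
value 1/4: 8 assignments
value 0: 5 assignments
So 2 of the 25 assignments meet the threshold.

2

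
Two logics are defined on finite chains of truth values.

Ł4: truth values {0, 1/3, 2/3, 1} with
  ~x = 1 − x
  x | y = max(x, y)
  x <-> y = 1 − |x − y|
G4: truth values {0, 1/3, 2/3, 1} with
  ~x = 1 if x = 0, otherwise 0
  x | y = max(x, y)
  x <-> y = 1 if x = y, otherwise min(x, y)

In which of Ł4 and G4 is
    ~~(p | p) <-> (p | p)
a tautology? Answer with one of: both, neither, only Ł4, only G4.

In Ł4: every assignment gives 1 — tautology.
In G4: at p = 1/3 the value is 1/3 — not a tautology.

only Ł4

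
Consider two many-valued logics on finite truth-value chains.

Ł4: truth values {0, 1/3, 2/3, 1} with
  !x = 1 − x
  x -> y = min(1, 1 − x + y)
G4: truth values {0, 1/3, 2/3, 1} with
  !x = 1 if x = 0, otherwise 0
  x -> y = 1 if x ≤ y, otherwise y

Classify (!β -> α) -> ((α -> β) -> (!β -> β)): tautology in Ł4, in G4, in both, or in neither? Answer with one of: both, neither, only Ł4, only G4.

both

In Ł4: every assignment gives 1 — tautology.
In G4: every assignment gives 1 — tautology.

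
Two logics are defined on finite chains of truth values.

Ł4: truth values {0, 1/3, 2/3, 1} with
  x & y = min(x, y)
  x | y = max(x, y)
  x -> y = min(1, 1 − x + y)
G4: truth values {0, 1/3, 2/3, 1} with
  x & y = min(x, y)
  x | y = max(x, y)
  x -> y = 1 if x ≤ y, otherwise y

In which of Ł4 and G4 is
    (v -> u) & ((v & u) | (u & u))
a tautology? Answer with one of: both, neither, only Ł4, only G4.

neither

In Ł4: at u = 0, v = 0 the value is 0 — not a tautology.
In G4: at u = 0, v = 0 the value is 0 — not a tautology.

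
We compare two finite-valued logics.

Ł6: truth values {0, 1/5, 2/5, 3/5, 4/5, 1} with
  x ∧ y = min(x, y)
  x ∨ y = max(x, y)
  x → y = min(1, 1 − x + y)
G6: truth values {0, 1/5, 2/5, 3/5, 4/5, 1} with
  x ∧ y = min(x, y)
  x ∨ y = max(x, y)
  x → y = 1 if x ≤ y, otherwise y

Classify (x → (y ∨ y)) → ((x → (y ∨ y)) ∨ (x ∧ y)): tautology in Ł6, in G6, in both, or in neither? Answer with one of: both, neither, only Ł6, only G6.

In Ł6: every assignment gives 1 — tautology.
In G6: every assignment gives 1 — tautology.

both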